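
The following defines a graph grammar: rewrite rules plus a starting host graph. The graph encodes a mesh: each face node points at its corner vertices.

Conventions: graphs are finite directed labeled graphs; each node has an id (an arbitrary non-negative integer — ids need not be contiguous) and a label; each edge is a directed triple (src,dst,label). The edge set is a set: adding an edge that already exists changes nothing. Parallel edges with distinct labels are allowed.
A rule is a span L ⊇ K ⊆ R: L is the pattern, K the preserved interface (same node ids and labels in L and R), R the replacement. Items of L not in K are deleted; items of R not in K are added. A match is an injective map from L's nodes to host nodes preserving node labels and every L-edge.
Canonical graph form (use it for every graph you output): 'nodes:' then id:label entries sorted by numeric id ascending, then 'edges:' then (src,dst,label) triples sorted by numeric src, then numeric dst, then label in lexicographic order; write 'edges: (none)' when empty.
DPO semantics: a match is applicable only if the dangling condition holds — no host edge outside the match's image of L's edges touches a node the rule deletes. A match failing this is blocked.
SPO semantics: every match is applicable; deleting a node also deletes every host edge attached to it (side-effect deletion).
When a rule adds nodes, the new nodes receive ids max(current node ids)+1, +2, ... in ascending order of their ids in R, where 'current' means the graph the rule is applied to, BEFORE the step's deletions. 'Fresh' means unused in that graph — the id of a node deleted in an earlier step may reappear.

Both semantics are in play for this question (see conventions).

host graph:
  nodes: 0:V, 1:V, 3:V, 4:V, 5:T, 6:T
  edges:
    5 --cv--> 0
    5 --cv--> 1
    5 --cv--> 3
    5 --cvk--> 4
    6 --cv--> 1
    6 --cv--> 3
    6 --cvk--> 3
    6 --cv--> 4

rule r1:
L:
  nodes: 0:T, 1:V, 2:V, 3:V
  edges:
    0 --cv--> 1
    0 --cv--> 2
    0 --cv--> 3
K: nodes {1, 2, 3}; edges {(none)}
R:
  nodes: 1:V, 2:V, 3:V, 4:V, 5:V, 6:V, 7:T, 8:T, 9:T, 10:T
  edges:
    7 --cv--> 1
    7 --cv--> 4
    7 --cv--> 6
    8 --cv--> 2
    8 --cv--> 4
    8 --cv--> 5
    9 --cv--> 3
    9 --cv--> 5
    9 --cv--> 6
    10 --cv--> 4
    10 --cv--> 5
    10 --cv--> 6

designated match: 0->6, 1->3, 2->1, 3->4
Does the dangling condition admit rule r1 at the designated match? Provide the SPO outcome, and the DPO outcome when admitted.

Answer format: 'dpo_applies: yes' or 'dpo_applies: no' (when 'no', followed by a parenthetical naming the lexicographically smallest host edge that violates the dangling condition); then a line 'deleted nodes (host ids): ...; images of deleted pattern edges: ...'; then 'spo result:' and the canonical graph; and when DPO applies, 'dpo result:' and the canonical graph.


dpo_applies: no
(the rule deletes node 6, which keeps host edge (6,3,cvk) outside the match image — the dangling condition fails, DPO blocks; SPO proceeds and side-deletes such edges)
deleted nodes (host ids): 6; images of deleted pattern edges: (6,1,cv); (6,3,cv); (6,4,cv)
spo result:
nodes: 0:V, 1:V, 3:V, 4:V, 5:T, 7:V, 8:V, 9:V, 10:T, 11:T, 12:T, 13:T
edges: (5,0,cv); (5,1,cv); (5,3,cv); (5,4,cvk); (10,3,cv); (10,7,cv); (10,9,cv); (11,1,cv); (11,7,cv); (11,8,cv); (12,4,cv); (12,8,cv); (12,9,cv); (13,7,cv); (13,8,cv); (13,9,cv)


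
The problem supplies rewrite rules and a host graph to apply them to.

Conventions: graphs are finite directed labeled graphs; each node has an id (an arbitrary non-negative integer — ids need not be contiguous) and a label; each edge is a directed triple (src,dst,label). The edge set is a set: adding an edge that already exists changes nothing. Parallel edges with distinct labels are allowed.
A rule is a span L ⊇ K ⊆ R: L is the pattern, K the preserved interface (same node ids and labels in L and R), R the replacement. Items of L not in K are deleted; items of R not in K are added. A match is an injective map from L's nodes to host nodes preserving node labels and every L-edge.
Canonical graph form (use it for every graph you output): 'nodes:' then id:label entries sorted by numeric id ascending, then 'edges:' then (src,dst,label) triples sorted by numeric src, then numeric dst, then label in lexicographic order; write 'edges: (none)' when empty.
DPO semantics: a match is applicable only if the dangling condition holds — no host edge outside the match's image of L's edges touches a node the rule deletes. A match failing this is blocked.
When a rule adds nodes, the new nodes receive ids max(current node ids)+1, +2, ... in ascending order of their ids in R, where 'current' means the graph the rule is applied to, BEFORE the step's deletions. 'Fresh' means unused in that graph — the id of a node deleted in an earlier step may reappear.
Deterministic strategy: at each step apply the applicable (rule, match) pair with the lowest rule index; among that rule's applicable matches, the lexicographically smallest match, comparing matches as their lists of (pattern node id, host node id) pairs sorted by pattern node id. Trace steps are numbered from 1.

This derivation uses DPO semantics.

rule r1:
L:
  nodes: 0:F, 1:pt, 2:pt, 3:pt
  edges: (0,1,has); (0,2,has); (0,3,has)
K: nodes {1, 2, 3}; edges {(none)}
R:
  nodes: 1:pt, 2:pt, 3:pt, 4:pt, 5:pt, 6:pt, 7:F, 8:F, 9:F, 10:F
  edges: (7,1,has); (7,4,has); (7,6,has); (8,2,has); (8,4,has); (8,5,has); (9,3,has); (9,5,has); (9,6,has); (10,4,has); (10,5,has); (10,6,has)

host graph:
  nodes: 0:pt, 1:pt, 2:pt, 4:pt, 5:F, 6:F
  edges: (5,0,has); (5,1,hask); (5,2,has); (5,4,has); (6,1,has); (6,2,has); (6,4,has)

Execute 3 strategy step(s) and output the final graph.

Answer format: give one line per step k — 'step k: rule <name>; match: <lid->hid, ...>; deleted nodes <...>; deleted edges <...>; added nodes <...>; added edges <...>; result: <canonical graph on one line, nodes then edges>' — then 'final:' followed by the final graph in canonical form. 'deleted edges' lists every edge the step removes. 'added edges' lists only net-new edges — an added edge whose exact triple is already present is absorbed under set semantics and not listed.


step 1: rule r1; match: 0->6, 1->1, 2->2, 3->4; deleted nodes 6; deleted edges (6,1,has); (6,2,has); (6,4,has); added nodes 7, 8, 9, 10, 11, 12, 13; added edges (10,1,has); (10,7,has); (10,9,has); (11,2,has); (11,7,has); (11,8,has); (12,4,has); (12,8,has); (12,9,has); (13,7,has); (13,8,has); (13,9,has); result: nodes: 0:pt, 1:pt, 2:pt, 4:pt, 5:F, 7:pt, 8:pt, 9:pt, 10:F, 11:F, 12:F, 13:F edges: (5,0,has); (5,1,hask); (5,2,has); (5,4,has); (10,1,has); (10,7,has); (10,9,has); (11,2,has); (11,7,has); (11,8,has); (12,4,has); (12,8,has); (12,9,has); (13,7,has); (13,8,has); (13,9,has)
step 2: rule r1; match: 0->10, 1->1, 2->7, 3->9; deleted nodes 10; deleted edges (10,1,has); (10,7,has); (10,9,has); added nodes 14, 15, 16, 17, 18, 19, 20; added edges (17,1,has); (17,14,has); (17,16,has); (18,7,has); (18,14,has); (18,15,has); (19,9,has); (19,15,has); (19,16,has); (20,14,has); (20,15,has); (20,16,has); result: nodes: 0:pt, 1:pt, 2:pt, 4:pt, 5:F, 7:pt, 8:pt, 9:pt, 11:F, 12:F, 13:F, 14:pt, 15:pt, 16:pt, 17:F, 18:F, 19:F, 20:F edges: (5,0,has); (5,1,hask); (5,2,has); (5,4,has); (11,2,has); (11,7,has); (11,8,has); (12,4,has); (12,8,has); (12,9,has); (13,7,has); (13,8,has); (13,9,has); (17,1,has); (17,14,has); (17,16,has); (18,7,has); (18,14,has); (18,15,has); (19,9,has); (19,15,has); (19,16,has); (20,14,has); (20,15,has); (20,16,has)
step 3: rule r1; match: 0->11, 1->2, 2->7, 3->8; deleted nodes 11; deleted edges (11,2,has); (11,7,has); (11,8,has); added nodes 21, 22, 23, 24, 25, 26, 27; added edges (24,2,has); (24,21,has); (24,23,has); (25,7,has); (25,21,has); (25,22,has); (26,8,has); (26,22,has); (26,23,has); (27,21,has); (27,22,has); (27,23,has); result: nodes: 0:pt, 1:pt, 2:pt, 4:pt, 5:F, 7:pt, 8:pt, 9:pt, 12:F, 13:F, 14:pt, 15:pt, 16:pt, 17:F, 18:F, 19:F, 20:F, 21:pt, 22:pt, 23:pt, 24:F, 25:F, 26:F, 27:F edges: (5,0,has); (5,1,hask); (5,2,has); (5,4,has); (12,4,has); (12,8,has); (12,9,has); (13,7,has); (13,8,has); (13,9,has); (17,1,has); (17,14,has); (17,16,has); (18,7,has); (18,14,has); (18,15,has); (19,9,has); (19,15,has); (19,16,has); (20,14,has); (20,15,has); (20,16,has); (24,2,has); (24,21,has); (24,23,has); (25,7,has); (25,21,has); (25,22,has); (26,8,has); (26,22,has); (26,23,has); (27,21,has); (27,22,has); (27,23,has)
final:
nodes: 0:pt, 1:pt, 2:pt, 4:pt, 5:F, 7:pt, 8:pt, 9:pt, 12:F, 13:F, 14:pt, 15:pt, 16:pt, 17:F, 18:F, 19:F, 20:F, 21:pt, 22:pt, 23:pt, 24:F, 25:F, 26:F, 27:F
edges: (5,0,has); (5,1,hask); (5,2,has); (5,4,has); (12,4,has); (12,8,has); (12,9,has); (13,7,has); (13,8,has); (13,9,has); (17,1,has); (17,14,has); (17,16,has); (18,7,has); (18,14,has); (18,15,has); (19,9,has); (19,15,has); (19,16,has); (20,14,has); (20,15,has); (20,16,has); (24,2,has); (24,21,has); (24,23,has); (25,7,has); (25,21,has); (25,22,has); (26,8,has); (26,22,has); (26,23,has); (27,21,has); (27,22,has); (27,23,has)


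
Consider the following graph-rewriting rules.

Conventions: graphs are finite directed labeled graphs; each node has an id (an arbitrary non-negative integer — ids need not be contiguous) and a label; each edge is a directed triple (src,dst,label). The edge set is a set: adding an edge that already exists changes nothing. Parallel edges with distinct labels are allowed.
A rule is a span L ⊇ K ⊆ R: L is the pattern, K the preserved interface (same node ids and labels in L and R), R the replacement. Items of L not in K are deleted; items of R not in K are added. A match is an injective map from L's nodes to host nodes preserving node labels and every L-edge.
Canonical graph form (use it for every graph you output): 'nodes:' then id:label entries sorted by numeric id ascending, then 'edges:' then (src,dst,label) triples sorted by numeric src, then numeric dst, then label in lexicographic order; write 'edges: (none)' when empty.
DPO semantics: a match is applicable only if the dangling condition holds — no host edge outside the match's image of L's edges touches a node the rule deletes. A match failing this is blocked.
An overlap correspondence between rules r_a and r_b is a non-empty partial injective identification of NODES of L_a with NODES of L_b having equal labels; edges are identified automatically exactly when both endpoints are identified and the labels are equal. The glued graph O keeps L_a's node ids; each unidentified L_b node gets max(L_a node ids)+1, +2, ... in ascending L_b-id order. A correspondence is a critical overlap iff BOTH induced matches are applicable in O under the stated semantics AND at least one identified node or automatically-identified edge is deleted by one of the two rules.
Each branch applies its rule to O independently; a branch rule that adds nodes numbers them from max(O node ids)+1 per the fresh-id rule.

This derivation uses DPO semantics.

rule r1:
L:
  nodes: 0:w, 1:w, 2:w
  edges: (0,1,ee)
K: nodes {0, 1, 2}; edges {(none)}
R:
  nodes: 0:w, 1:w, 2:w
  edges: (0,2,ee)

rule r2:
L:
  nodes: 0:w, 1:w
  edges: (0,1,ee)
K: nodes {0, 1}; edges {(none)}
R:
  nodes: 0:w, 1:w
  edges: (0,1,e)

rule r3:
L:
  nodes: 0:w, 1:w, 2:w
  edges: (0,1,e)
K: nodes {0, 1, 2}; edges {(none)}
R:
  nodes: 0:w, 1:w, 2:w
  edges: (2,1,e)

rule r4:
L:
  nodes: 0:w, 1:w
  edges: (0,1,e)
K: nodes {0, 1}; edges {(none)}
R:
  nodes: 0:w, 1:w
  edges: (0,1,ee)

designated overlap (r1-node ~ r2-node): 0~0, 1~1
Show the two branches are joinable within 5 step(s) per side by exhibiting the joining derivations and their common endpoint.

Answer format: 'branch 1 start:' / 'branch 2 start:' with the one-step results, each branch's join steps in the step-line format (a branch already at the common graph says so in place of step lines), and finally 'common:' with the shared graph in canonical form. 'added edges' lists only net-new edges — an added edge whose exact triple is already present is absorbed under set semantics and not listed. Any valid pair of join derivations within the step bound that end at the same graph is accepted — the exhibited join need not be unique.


branch 1 start:
nodes: 0:w, 1:w, 2:w
edges: (0,2,ee)
branch 2 start:
nodes: 0:w, 1:w, 2:w
edges: (0,1,e)
branch 1 step 1: rule r1; match: 0->0, 1->2, 2->1; deleted nodes (none); deleted edges (0,2,ee); added nodes (none); added edges (0,1,ee); result: nodes: 0:w, 1:w, 2:w edges: (0,1,ee)
branch 2 step 1: rule r4; match: 0->0, 1->1; deleted nodes (none); deleted edges (0,1,e); added nodes (none); added edges (0,1,ee); result: nodes: 0:w, 1:w, 2:w edges: (0,1,ee)
common:
nodes: 0:w, 1:w, 2:w
edges: (0,1,ee)


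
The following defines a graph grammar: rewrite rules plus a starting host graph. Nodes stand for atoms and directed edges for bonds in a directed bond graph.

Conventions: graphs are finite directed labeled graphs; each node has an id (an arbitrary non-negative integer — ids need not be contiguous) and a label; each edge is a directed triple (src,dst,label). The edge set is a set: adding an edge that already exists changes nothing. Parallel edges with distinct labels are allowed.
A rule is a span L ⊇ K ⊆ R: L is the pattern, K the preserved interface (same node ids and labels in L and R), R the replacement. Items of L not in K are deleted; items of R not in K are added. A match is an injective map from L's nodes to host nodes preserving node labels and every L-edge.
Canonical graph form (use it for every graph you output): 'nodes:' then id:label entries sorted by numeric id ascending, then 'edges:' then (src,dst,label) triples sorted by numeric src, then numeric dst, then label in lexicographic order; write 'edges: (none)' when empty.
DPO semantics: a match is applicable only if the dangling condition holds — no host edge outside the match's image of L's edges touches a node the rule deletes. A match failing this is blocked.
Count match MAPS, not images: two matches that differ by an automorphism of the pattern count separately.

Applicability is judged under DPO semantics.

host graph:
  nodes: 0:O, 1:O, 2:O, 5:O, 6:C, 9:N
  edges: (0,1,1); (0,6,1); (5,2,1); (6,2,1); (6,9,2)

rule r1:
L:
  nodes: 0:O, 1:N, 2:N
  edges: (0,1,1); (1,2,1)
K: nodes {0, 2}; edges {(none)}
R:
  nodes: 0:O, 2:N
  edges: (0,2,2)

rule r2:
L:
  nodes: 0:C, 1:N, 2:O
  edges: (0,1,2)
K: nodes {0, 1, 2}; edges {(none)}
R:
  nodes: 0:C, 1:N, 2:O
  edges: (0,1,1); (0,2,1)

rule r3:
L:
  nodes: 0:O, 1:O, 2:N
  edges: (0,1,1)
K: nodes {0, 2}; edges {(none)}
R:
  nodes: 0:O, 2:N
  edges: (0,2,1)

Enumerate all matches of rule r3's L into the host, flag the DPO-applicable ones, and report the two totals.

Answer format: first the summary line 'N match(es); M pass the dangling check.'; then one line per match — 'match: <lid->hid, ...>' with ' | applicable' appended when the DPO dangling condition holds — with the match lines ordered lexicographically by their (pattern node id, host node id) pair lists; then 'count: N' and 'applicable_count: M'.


2 match(es); 1 pass the dangling check.
match: 0->0, 1->1, 2->9 | applicable
match: 0->5, 1->2, 2->9
count: 2
applicable_count: 1


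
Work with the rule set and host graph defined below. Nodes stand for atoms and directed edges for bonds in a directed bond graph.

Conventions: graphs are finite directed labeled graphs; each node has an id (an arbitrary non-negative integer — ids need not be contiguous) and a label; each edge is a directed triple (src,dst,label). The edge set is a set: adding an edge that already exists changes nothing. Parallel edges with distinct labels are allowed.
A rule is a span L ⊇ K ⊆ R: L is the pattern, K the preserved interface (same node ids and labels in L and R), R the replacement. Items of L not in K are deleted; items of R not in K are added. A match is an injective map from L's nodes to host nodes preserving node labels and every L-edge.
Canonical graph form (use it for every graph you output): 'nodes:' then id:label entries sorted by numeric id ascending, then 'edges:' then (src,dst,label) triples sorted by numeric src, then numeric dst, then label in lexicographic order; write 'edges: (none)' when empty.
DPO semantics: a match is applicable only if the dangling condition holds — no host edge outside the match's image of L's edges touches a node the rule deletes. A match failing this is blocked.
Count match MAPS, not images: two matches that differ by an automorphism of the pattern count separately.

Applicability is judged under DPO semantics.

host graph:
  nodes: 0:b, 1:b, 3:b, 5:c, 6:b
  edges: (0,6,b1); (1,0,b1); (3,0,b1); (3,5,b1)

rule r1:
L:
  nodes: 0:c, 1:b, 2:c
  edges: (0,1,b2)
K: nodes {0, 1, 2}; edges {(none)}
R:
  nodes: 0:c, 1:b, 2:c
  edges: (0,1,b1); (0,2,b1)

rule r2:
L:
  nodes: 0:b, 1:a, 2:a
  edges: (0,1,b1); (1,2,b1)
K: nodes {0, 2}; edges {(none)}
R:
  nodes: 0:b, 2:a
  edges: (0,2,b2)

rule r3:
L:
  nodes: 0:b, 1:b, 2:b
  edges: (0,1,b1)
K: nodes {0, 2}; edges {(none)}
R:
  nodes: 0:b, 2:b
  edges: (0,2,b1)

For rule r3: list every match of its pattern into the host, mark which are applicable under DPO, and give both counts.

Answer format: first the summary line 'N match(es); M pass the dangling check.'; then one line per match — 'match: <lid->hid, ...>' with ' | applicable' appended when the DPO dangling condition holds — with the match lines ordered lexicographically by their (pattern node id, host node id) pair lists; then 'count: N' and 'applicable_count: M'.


6 match(es); 2 pass the dangling check.
match: 0->0, 1->6, 2->1 | applicable
match: 0->0, 1->6, 2->3 | applicable
match: 0->1, 1->0, 2->3
match: 0->1, 1->0, 2->6
match: 0->3, 1->0, 2->1
match: 0->3, 1->0, 2->6
count: 6
applicable_count: 2


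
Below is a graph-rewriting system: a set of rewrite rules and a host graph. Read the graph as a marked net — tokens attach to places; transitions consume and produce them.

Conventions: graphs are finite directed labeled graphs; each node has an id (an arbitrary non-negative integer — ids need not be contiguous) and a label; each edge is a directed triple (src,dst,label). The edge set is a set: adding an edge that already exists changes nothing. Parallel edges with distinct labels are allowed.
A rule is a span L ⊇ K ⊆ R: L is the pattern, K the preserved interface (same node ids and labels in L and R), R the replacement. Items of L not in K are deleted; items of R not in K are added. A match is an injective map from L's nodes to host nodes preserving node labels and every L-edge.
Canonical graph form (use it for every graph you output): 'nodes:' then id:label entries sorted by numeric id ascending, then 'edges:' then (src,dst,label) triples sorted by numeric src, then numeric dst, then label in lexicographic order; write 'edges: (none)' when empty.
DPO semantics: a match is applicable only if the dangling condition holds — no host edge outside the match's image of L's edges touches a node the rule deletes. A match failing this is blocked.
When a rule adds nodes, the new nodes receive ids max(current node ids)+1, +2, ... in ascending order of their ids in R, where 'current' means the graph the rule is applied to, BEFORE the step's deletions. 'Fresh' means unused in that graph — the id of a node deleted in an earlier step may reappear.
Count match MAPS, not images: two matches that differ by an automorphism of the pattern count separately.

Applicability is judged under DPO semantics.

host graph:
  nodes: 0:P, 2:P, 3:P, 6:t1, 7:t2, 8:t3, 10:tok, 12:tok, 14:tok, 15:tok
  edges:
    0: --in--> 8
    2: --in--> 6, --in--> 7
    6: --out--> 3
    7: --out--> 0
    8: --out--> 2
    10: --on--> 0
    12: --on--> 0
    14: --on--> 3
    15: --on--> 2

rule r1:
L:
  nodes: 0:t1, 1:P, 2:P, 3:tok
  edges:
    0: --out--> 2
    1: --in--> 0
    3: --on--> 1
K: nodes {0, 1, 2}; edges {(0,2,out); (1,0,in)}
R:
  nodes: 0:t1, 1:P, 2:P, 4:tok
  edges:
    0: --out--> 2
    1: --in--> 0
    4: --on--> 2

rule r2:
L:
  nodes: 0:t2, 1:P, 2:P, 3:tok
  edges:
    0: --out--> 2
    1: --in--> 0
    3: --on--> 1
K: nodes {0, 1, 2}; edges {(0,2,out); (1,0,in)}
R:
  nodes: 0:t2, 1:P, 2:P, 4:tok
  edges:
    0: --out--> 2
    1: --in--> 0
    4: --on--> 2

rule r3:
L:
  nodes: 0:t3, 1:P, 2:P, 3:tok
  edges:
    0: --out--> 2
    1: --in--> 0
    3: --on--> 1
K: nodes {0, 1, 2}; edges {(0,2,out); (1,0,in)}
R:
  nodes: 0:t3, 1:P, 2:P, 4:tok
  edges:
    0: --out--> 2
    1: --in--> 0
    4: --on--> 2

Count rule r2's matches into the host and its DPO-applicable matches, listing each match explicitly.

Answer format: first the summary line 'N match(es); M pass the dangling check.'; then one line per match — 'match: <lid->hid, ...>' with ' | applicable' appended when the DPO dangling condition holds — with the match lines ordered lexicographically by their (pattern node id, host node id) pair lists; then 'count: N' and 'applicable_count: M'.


1 match(es); 1 pass the dangling check.
match: 0->7, 1->2, 2->0, 3->15 | applicable
count: 1
applicable_count: 1


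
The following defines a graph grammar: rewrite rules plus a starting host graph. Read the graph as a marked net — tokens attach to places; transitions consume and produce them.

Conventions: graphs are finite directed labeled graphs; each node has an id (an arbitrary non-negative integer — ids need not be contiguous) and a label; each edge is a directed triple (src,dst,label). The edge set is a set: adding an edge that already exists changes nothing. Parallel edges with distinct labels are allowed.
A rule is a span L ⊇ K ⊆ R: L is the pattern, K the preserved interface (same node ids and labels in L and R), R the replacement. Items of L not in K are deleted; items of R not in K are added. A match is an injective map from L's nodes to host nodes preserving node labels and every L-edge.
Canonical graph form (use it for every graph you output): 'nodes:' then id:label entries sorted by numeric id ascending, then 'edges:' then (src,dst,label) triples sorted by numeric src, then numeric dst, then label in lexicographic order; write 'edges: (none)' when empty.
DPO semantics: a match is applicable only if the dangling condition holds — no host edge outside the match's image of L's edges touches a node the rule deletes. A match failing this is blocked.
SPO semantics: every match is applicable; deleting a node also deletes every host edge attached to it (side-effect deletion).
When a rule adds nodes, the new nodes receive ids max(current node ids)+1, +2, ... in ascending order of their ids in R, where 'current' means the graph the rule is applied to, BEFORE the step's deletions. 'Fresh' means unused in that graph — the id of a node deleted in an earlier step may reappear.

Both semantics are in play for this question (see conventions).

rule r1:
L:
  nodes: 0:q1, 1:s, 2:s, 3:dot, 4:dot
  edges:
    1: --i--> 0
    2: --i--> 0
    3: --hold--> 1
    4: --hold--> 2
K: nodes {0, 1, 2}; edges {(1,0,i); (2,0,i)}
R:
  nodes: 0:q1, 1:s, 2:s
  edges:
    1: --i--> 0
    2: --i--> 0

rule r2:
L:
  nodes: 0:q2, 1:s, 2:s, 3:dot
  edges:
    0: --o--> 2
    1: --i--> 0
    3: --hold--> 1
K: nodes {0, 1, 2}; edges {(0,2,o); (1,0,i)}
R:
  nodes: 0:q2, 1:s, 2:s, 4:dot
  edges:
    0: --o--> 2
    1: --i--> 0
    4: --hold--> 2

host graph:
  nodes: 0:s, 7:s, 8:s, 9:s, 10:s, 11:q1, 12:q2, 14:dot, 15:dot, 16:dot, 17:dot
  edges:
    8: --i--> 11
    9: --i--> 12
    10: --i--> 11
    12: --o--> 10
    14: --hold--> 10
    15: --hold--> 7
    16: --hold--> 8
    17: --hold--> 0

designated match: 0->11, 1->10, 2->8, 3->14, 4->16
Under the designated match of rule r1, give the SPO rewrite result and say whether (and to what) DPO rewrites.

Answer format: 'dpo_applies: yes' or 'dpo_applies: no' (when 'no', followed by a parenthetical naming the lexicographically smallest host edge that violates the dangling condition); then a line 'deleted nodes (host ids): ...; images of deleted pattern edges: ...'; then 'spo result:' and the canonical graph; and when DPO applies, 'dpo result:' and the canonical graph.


dpo_applies: yes
deleted nodes (host ids): 14, 16; images of deleted pattern edges: (14,10,hold); (16,8,hold)
spo result:
nodes: 0:s, 7:s, 8:s, 9:s, 10:s, 11:q1, 12:q2, 15:dot, 17:dot
edges: (8,11,i); (9,12,i); (10,11,i); (12,10,o); (15,7,hold); (17,0,hold)
dpo result:
nodes: 0:s, 7:s, 8:s, 9:s, 10:s, 11:q1, 12:q2, 15:dot, 17:dot
edges: (8,11,i); (9,12,i); (10,11,i); (12,10,o); (15,7,hold); (17,0,hold)


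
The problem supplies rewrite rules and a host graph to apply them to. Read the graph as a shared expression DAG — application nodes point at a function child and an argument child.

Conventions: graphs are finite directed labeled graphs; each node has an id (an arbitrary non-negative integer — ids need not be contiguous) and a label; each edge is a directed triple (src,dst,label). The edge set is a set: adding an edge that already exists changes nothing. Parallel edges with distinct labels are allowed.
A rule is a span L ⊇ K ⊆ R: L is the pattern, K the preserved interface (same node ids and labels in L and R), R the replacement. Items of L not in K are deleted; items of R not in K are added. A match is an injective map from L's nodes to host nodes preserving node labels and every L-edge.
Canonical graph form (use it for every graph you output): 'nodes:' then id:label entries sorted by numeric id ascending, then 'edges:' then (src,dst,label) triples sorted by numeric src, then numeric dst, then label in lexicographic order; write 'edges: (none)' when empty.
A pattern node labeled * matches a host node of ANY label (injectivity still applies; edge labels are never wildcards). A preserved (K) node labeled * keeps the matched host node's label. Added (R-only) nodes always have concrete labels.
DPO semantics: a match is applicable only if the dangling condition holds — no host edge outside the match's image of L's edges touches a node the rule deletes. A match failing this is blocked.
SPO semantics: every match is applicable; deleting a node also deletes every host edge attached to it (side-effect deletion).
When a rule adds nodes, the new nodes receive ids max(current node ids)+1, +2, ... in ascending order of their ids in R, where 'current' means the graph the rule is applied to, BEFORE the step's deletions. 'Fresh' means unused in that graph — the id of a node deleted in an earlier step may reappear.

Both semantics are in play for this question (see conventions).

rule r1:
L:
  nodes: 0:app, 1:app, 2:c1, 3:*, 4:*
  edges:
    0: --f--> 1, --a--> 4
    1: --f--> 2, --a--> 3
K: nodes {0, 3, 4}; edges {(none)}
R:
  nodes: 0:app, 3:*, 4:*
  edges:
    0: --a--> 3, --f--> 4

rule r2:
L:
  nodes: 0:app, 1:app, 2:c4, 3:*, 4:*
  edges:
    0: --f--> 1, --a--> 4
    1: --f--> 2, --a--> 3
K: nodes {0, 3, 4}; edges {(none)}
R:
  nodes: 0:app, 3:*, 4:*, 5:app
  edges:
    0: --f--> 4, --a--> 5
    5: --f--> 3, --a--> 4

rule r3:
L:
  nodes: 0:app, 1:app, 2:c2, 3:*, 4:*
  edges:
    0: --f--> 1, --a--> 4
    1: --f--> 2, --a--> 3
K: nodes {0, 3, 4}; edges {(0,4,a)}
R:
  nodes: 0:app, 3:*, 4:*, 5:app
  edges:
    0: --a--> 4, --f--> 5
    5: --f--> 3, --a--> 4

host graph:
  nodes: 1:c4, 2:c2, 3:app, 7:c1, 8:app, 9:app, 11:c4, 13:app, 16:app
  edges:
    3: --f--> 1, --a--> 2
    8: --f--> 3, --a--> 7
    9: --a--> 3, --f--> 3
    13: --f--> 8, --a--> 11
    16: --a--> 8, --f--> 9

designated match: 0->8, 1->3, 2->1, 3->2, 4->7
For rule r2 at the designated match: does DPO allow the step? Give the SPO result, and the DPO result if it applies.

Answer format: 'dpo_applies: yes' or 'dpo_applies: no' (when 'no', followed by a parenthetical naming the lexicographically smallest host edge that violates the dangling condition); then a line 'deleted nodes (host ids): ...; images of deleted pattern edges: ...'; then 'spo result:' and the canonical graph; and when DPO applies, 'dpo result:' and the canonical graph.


dpo_applies: no
(the rule deletes node 3, which keeps host edge (9,3,a) outside the match image — the dangling condition fails, DPO blocks; SPO proceeds and side-deletes such edges)
deleted nodes (host ids): 1, 3; images of deleted pattern edges: (3,1,f); (3,2,a); (8,3,f); (8,7,a)
spo result:
nodes: 2:c2, 7:c1, 8:app, 9:app, 11:c4, 13:app, 16:app, 17:app
edges: (8,7,f); (8,17,a); (13,8,f); (13,11,a); (16,8,a); (16,9,f); (17,2,f); (17,7,a)


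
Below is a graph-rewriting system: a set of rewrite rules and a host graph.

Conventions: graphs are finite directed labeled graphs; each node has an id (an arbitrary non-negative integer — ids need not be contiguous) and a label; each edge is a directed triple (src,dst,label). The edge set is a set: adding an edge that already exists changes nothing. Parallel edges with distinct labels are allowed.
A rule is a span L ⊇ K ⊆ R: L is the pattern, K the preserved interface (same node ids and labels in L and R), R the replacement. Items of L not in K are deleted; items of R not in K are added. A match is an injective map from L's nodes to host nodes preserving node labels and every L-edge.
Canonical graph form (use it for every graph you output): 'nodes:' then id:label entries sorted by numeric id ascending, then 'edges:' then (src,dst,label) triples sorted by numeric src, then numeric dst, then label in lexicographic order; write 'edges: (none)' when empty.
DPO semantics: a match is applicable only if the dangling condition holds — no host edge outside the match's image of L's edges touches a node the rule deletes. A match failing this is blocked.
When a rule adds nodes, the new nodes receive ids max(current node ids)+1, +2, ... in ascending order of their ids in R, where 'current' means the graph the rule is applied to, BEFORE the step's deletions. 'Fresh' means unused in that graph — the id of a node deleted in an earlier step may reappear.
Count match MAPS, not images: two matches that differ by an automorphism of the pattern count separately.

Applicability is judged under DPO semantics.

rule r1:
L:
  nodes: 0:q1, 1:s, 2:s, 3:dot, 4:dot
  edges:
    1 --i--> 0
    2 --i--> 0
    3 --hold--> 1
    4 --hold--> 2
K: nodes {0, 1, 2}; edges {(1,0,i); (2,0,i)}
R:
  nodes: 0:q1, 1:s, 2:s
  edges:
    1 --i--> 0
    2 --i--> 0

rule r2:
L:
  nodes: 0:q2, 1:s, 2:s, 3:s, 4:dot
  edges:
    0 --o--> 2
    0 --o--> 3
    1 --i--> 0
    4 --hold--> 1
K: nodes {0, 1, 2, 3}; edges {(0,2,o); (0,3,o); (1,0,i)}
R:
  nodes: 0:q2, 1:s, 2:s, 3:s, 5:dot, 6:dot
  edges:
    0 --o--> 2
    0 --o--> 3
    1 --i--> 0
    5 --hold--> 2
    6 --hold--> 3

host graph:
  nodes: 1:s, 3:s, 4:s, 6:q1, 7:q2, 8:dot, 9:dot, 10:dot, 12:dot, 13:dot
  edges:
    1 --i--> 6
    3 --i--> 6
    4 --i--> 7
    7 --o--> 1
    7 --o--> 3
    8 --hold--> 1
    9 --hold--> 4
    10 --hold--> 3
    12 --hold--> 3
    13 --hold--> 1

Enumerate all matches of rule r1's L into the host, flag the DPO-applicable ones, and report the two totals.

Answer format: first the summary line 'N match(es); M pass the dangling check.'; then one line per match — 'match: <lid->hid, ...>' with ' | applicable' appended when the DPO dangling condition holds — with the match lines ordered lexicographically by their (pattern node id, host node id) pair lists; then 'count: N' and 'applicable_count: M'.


8 match(es); 8 pass the dangling check.
match: 0->6, 1->1, 2->3, 3->8, 4->10 | applicable
match: 0->6, 1->1, 2->3, 3->8, 4->12 | applicable
match: 0->6, 1->1, 2->3, 3->13, 4->10 | applicable
match: 0->6, 1->1, 2->3, 3->13, 4->12 | applicable
match: 0->6, 1->3, 2->1, 3->10, 4->8 | applicable
match: 0->6, 1->3, 2->1, 3->10, 4->13 | applicable
match: 0->6, 1->3, 2->1, 3->12, 4->8 | applicable
match: 0->6, 1->3, 2->1, 3->12, 4->13 | applicable
count: 8
applicable_count: 8


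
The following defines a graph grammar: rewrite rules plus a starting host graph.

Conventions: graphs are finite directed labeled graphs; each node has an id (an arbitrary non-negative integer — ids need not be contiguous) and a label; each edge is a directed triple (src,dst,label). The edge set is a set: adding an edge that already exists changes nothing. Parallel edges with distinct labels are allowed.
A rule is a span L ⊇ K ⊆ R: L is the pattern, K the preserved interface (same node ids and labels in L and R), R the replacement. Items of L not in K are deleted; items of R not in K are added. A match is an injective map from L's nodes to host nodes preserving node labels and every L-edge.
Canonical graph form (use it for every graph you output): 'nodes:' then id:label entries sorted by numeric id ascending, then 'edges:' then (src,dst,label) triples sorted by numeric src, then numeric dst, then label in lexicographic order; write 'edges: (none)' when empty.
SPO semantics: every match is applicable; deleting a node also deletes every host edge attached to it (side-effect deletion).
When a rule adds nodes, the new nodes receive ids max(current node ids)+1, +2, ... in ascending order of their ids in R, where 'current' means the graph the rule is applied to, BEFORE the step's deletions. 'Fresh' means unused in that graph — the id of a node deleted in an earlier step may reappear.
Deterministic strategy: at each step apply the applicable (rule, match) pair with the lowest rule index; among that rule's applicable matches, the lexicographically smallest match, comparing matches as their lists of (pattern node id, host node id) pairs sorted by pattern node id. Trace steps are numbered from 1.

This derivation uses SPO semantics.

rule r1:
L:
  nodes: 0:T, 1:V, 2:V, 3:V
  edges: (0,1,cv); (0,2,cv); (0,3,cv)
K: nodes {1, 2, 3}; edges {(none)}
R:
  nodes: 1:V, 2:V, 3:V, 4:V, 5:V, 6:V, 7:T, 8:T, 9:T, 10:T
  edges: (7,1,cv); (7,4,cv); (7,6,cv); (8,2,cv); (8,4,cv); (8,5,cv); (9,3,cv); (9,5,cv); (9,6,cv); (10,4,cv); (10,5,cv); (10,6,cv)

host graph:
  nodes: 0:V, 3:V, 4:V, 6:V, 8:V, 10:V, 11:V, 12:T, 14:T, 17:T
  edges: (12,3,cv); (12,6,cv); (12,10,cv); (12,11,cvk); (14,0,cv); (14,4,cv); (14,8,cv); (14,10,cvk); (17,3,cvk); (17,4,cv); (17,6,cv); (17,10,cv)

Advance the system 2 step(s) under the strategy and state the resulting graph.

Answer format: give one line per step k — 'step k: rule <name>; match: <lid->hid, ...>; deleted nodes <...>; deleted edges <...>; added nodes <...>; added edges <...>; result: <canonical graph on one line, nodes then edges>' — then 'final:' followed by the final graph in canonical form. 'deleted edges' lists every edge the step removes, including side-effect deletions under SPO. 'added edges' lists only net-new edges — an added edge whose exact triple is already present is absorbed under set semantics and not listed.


step 1: rule r1; match: 0->12, 1->3, 2->6, 3->10; deleted nodes 12; deleted edges (12,3,cv); (12,6,cv); (12,10,cv); (12,11,cvk); added nodes 18, 19, 20, 21, 22, 23, 24; added edges (21,3,cv); (21,18,cv); (21,20,cv); (22,6,cv); (22,18,cv); (22,19,cv); (23,10,cv); (23,19,cv); (23,20,cv); (24,18,cv); (24,19,cv); (24,20,cv); result: nodes: 0:V, 3:V, 4:V, 6:V, 8:V, 10:V, 11:V, 14:T, 17:T, 18:V, 19:V, 20:V, 21:T, 22:T, 23:T, 24:T edges: (14,0,cv); (14,4,cv); (14,8,cv); (14,10,cvk); (17,3,cvk); (17,4,cv); (17,6,cv); (17,10,cv); (21,3,cv); (21,18,cv); (21,20,cv); (22,6,cv); (22,18,cv); (22,19,cv); (23,10,cv); (23,19,cv); (23,20,cv); (24,18,cv); (24,19,cv); (24,20,cv)
step 2: rule r1; match: 0->14, 1->0, 2->4, 3->8; deleted nodes 14; deleted edges (14,0,cv); (14,4,cv); (14,8,cv); (14,10,cvk); added nodes 25, 26, 27, 28, 29, 30, 31; added edges (28,0,cv); (28,25,cv); (28,27,cv); (29,4,cv); (29,25,cv); (29,26,cv); (30,8,cv); (30,26,cv); (30,27,cv); (31,25,cv); (31,26,cv); (31,27,cv); result: nodes: 0:V, 3:V, 4:V, 6:V, 8:V, 10:V, 11:V, 17:T, 18:V, 19:V, 20:V, 21:T, 22:T, 23:T, 24:T, 25:V, 26:V, 27:V, 28:T, 29:T, 30:T, 31:T edges: (17,3,cvk); (17,4,cv); (17,6,cv); (17,10,cv); (21,3,cv); (21,18,cv); (21,20,cv); (22,6,cv); (22,18,cv); (22,19,cv); (23,10,cv); (23,19,cv); (23,20,cv); (24,18,cv); (24,19,cv); (24,20,cv); (28,0,cv); (28,25,cv); (28,27,cv); (29,4,cv); (29,25,cv); (29,26,cv); (30,8,cv); (30,26,cv); (30,27,cv); (31,25,cv); (31,26,cv); (31,27,cv)
final:
nodes: 0:V, 3:V, 4:V, 6:V, 8:V, 10:V, 11:V, 17:T, 18:V, 19:V, 20:V, 21:T, 22:T, 23:T, 24:T, 25:V, 26:V, 27:V, 28:T, 29:T, 30:T, 31:T
edges: (17,3,cvk); (17,4,cv); (17,6,cv); (17,10,cv); (21,3,cv); (21,18,cv); (21,20,cv); (22,6,cv); (22,18,cv); (22,19,cv); (23,10,cv); (23,19,cv); (23,20,cv); (24,18,cv); (24,19,cv); (24,20,cv); (28,0,cv); (28,25,cv); (28,27,cv); (29,4,cv); (29,25,cv); (29,26,cv); (30,8,cv); (30,26,cv); (30,27,cv); (31,25,cv); (31,26,cv); (31,27,cv)


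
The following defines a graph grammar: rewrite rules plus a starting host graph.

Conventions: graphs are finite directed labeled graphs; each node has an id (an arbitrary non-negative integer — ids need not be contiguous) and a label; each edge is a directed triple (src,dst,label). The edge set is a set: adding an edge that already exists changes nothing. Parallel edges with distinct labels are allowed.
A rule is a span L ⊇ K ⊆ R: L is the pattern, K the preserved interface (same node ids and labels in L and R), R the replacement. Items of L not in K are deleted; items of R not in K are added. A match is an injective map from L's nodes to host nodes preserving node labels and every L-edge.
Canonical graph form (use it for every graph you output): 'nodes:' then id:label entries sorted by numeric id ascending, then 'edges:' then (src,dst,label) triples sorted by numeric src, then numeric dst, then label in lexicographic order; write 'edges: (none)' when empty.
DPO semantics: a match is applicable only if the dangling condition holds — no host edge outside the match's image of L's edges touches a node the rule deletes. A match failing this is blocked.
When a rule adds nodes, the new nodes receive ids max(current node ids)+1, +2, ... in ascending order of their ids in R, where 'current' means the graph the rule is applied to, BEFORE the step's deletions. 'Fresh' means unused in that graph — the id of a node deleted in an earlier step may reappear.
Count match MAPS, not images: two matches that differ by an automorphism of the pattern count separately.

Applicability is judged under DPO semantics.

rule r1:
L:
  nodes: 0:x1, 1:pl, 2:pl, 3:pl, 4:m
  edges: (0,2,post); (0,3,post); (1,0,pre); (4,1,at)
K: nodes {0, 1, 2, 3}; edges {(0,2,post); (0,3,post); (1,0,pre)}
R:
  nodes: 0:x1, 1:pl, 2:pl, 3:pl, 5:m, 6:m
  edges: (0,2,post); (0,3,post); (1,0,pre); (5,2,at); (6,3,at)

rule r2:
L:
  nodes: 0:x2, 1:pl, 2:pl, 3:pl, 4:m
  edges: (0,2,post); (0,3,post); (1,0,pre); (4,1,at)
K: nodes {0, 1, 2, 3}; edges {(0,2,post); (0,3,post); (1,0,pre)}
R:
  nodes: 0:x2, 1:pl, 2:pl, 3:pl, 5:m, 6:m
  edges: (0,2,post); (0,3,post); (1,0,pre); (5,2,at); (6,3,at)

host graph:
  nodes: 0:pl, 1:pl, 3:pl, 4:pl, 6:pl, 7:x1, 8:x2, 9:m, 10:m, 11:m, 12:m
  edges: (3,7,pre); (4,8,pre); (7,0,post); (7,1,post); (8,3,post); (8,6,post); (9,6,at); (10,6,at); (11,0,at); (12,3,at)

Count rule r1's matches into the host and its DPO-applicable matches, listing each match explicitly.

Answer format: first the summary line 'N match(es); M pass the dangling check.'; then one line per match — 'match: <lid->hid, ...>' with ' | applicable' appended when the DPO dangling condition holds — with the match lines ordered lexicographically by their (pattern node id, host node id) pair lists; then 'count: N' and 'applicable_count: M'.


2 match(es); 2 pass the dangling check.
match: 0->7, 1->3, 2->0, 3->1, 4->12 | applicable
match: 0->7, 1->3, 2->1, 3->0, 4->12 | applicable
count: 2
applicable_count: 2


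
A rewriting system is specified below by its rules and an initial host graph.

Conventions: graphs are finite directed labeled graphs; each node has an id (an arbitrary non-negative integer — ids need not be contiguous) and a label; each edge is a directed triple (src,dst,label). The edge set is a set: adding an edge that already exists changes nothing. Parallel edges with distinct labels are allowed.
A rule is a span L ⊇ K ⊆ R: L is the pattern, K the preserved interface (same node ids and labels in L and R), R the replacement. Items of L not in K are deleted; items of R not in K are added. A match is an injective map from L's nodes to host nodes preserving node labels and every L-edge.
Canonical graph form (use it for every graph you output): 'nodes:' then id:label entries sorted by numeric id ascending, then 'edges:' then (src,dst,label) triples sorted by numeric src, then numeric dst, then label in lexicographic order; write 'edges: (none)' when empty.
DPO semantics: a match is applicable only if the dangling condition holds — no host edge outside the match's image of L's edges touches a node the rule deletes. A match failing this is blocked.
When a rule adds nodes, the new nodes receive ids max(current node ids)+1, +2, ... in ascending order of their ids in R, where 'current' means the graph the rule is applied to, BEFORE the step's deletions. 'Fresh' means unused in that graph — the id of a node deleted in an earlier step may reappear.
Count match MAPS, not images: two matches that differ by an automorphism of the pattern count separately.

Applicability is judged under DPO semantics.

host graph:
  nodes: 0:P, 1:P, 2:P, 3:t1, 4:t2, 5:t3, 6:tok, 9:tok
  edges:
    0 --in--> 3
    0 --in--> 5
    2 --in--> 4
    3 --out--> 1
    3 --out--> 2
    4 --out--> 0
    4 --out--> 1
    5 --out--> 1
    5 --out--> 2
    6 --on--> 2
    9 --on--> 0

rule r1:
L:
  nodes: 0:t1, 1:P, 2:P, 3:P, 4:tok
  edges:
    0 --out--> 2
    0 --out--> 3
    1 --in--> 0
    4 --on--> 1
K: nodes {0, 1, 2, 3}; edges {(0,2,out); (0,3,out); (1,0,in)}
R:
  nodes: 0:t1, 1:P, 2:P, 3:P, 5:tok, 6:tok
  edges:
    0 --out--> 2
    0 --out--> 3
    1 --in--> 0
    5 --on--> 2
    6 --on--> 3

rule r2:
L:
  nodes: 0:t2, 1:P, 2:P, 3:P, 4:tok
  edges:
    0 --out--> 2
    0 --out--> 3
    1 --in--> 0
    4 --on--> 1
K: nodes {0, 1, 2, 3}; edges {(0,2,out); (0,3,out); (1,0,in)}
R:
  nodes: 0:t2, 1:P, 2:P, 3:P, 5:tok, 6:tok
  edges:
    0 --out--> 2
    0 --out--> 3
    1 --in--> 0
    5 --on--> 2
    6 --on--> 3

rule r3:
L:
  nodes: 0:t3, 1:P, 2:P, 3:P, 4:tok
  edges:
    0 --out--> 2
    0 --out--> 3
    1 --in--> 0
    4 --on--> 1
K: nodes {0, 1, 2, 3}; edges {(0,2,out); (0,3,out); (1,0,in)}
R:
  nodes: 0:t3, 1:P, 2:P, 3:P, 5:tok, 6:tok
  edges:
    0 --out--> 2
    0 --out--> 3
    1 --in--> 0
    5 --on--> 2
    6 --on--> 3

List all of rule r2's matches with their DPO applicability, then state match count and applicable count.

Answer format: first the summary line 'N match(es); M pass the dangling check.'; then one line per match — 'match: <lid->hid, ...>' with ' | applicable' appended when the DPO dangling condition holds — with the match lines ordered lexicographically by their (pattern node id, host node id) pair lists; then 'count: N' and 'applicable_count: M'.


2 match(es); 2 pass the dangling check.
match: 0->4, 1->2, 2->0, 3->1, 4->6 | applicable
match: 0->4, 1->2, 2->1, 3->0, 4->6 | applicable
count: 2
applicable_count: 2
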